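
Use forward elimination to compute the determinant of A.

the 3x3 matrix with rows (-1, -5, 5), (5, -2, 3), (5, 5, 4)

det(A) = 223

Forward elimination:
R2 <- R2 - (-5)*R1:  [   0  -27   28 ]
R3 <- R3 - (-5)*R1:  [   0  -20   29 ]
R3 <- R3 - (20/27)*R2:  [      0       0  223/27 ]
Upper-triangular form:
[ -1   -5       5 ]
[  0  -27      28 ]
[  0    0  223/27 ]
det(A) = (-1)^0 * (-1) * (-27) * (223/27) = 223  (0 row swaps -> sign +1)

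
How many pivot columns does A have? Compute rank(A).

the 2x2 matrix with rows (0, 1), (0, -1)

rank(A) = 1

Row reduction:
R2 <- R2 - (-1)*R1:  [ 0  0 ]
Row echelon form:
[ 0  1 ]
[ 0  0 ]
Nonzero rows / pivot columns: 1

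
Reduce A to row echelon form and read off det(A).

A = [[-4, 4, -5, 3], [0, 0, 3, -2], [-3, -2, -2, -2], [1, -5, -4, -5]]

det(A) = 317

Forward elimination:
R3 <- R3 - (3/4)*R1:  [     0     -5    7/4  -17/4 ]
R4 <- R4 - (-1/4)*R1:  [     0     -4  -21/4  -17/4 ]
R2 <-> R3   (pivot in column 2 was zero)
[ -4   4     -5      3 ]
[  0  -5    7/4  -17/4 ]
[  0   0      3     -2 ]
[  0  -4  -21/4  -17/4 ]
R4 <- R4 - (4/5)*R2:  [       0        0  -133/20   -17/20 ]
R4 <- R4 - (-133/60)*R3:  [       0        0        0  -317/60 ]
Upper-triangular form:
[ -4   4   -5        3 ]
[  0  -5  7/4    -17/4 ]
[  0   0    3       -2 ]
[  0   0    0  -317/60 ]
det(A) = (-1)^1 * (-4) * (-5) * (3) * (-317/60) = 317  (1 row swap -> sign -1)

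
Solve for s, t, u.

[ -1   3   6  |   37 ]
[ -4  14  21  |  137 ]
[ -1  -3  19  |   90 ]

(-1, 2, 5)

Forward elimination on [A|b]:
R2 <- R2 - (4)*R1:  [   0    2   -3  -11 ]
R3 <- R3 - (1)*R1:  [  0  -6  13  53 ]
R3 <- R3 - (-3)*R2:  [  0   0   4  20 ]
Row echelon form:
[ -1  3   6  |   37 ]
[  0  2  -3  |  -11 ]
[  0  0   4  |   20 ]
Back-substitution:
u = (20) / 4 = 5
t = (-11 - (-3)*(5)) / 2 = 2
s = (37 - (3)*(2) - (6)*(5)) / -1 = -1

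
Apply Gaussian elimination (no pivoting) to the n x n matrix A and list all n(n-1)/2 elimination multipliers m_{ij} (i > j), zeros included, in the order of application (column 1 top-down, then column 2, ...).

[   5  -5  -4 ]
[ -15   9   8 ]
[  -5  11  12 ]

multipliers: -3, -1, -1

Forward elimination:
R2 <- R2 - (-3)*R1:  [  0  -6  -4 ]
R3 <- R3 - (-1)*R1:  [ 0  6  8 ]
R3 <- R3 - (-1)*R2:  [ 0  0  4 ]
Multipliers (in order of application): m_{21} = -3, m_{31} = -1, m_{32} = -1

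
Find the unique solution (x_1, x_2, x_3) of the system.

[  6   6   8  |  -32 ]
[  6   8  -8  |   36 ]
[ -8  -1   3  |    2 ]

(-2, 2, -4)

Forward elimination on [A|b]:
R2 <- R2 - (1)*R1:  [   0    2  -16   68 ]
R3 <- R3 - (-4/3)*R1:  [      0       7    41/3  -122/3 ]
R3 <- R3 - (7/2)*R2:  [      0       0   209/3  -836/3 ]
Row echelon form:
[ 6  6      8  |     -32 ]
[ 0  2    -16  |      68 ]
[ 0  0  209/3  |  -836/3 ]
Back-substitution:
x_3 = (-836/3) / (209/3) = -4
x_2 = (68 - (-16)*(-4)) / 2 = 2
x_1 = (-32 - (6)*(2) - (8)*(-4)) / 6 = -2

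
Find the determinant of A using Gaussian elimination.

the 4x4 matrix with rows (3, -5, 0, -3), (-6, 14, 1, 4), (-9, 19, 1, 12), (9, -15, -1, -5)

Forward elimination:
R2 <- R2 - (-2)*R1:  [  0   4   1  -2 ]
R3 <- R3 - (-3)*R1:  [ 0  4  1  3 ]
R4 <- R4 - (3)*R1:  [  0   0  -1   4 ]
R3 <- R3 - (1)*R2:  [ 0  0  0  5 ]
R3 <-> R4   (pivot in column 3 was zero)
[ 3  -5   0  -3 ]
[ 0   4   1  -2 ]
[ 0   0  -1   4 ]
[ 0   0   0   5 ]
Upper-triangular form:
[ 3  -5   0  -3 ]
[ 0   4   1  -2 ]
[ 0   0  -1   4 ]
[ 0   0   0   5 ]
det(A) = (-1)^1 * (3) * (4) * (-1) * (5) = 60  (1 row swap -> sign -1)

det(A) = 60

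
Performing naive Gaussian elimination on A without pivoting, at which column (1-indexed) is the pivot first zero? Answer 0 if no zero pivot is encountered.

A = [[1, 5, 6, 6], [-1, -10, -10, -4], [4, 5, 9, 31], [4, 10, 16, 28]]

first zero-pivot column = 4

Naive forward elimination:
R2 <- R2 - (-1)*R1:  [  0  -5  -4   2 ]
R3 <- R3 - (4)*R1:  [   0  -15  -15    7 ]
R4 <- R4 - (4)*R1:  [   0  -10   -8    4 ]
R3 <- R3 - (3)*R2:  [  0   0  -3   1 ]
R4 <- R4 - (2)*R2:  [ 0  0  0  0 ]
Matrix at this point:
[ 1   5   6  6 ]
[ 0  -5  -4  2 ]
[ 0   0  -3  1 ]
[ 0   0   0  0 ]
Pivot entry (4,4) in the last row is zero and there are no rows below to swap with -> zero pivot in column 4 (A is singular).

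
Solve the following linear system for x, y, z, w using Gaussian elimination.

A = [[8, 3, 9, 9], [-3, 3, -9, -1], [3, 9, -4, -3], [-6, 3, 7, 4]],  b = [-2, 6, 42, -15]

(2, 3, 0, -3)

Forward elimination on [A|b]:
R2 <- R2 - (-3/8)*R1:  [     0   33/8  -45/8   19/8   21/4 ]
R3 <- R3 - (3/8)*R1:  [     0   63/8  -59/8  -51/8  171/4 ]
R4 <- R4 - (-3/4)*R1:  [     0   21/4   55/4   43/4  -33/2 ]
R3 <- R3 - (21/11)*R2:  [       0        0    37/11  -120/11   360/11 ]
R4 <- R4 - (14/11)*R2:  [       0        0   230/11    85/11  -255/11 ]
R4 <- R4 - (230/37)*R3:  [        0         0         0   2795/37  -8385/37 ]
Row echelon form:
[ 8     3      9        9  |        -2 ]
[ 0  33/8  -45/8     19/8  |      21/4 ]
[ 0     0  37/11  -120/11  |    360/11 ]
[ 0     0      0  2795/37  |  -8385/37 ]
Back-substitution:
w = (-8385/37) / (2795/37) = -3
z = (360/11 - (-120/11)*(-3)) / (37/11) = 0
y = (21/4 - (-45/8)*(0) - (19/8)*(-3)) / (33/8) = 3
x = (-2 - (3)*(3) - (9)*(0) - (9)*(-3)) / 8 = 2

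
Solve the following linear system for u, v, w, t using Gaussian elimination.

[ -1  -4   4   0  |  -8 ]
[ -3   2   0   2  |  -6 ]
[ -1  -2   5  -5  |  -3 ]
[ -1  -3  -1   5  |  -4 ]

Forward elimination on [A|b]:
R2 <- R2 - (3)*R1:  [   0   14  -12    2   18 ]
R3 <- R3 - (1)*R1:  [  0   2   1  -5   5 ]
R4 <- R4 - (1)*R1:  [  0   1  -5   5   4 ]
R3 <- R3 - (1/7)*R2:  [     0      0   19/7  -37/7   17/7 ]
R4 <- R4 - (1/14)*R2:  [     0      0  -29/7   34/7   19/7 ]
R4 <- R4 - (-29/19)*R3:  [      0       0       0  -61/19  122/19 ]
Row echelon form:
[ -1  -4     4       0  |      -8 ]
[  0  14   -12       2  |      18 ]
[  0   0  19/7   -37/7  |    17/7 ]
[  0   0     0  -61/19  |  122/19 ]
Back-substitution:
t = (122/19) / (-61/19) = -2
w = (17/7 - (-37/7)*(-2)) / (19/7) = -3
v = (18 - (-12)*(-3) - (2)*(-2)) / 14 = -1
u = (-8 - (-4)*(-1) - (4)*(-3)) / -1 = 0

(0, -1, -3, -2)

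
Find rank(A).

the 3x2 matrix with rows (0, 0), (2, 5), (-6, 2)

Row reduction:
R1 <-> R2   (pivot in column 1 was zero)
[  2  5 ]
[  0  0 ]
[ -6  2 ]
R3 <- R3 - (-3)*R1:  [  0  17 ]
R2 <-> R3   (pivot in column 2 was zero)
[ 2   5 ]
[ 0  17 ]
[ 0   0 ]
Row echelon form:
[ 2   5 ]
[ 0  17 ]
[ 0   0 ]
Nonzero rows / pivot columns: 2

rank(A) = 2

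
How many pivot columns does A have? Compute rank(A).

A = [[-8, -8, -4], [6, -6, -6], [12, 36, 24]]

Row reduction:
R2 <- R2 - (-3/4)*R1:  [   0  -12   -9 ]
R3 <- R3 - (-3/2)*R1:  [  0  24  18 ]
R3 <- R3 - (-2)*R2:  [ 0  0  0 ]
Row echelon form:
[ -8   -8  -4 ]
[  0  -12  -9 ]
[  0    0   0 ]
Nonzero rows / pivot columns: 2

rank(A) = 2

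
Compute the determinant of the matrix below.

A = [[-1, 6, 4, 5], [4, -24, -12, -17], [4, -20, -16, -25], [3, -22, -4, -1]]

det(A) = 48

Forward elimination:
R2 <- R2 - (-4)*R1:  [ 0  0  4  3 ]
R3 <- R3 - (-4)*R1:  [  0   4   0  -5 ]
R4 <- R4 - (-3)*R1:  [  0  -4   8  14 ]
R2 <-> R3   (pivot in column 2 was zero)
[ -1   6  4   5 ]
[  0   4  0  -5 ]
[  0   0  4   3 ]
[  0  -4  8  14 ]
R4 <- R4 - (-1)*R2:  [ 0  0  8  9 ]
R4 <- R4 - (2)*R3:  [ 0  0  0  3 ]
Upper-triangular form:
[ -1  6  4   5 ]
[  0  4  0  -5 ]
[  0  0  4   3 ]
[  0  0  0   3 ]
det(A) = (-1)^1 * (-1) * (4) * (4) * (3) = 48  (1 row swap -> sign -1)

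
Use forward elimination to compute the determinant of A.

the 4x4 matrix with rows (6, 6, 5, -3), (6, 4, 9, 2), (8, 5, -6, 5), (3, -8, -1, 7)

det(A) = -4715

Forward elimination:
R2 <- R2 - (1)*R1:  [  0  -2   4   5 ]
R3 <- R3 - (4/3)*R1:  [     0     -3  -38/3      9 ]
R4 <- R4 - (1/2)*R1:  [    0   -11  -7/2  17/2 ]
R3 <- R3 - (3/2)*R2:  [     0      0  -56/3    3/2 ]
R4 <- R4 - (11/2)*R2:  [     0      0  -51/2    -19 ]
R4 <- R4 - (153/112)*R3:  [         0          0          0  -4715/224 ]
Upper-triangular form:
[ 6   6      5         -3 ]
[ 0  -2      4          5 ]
[ 0   0  -56/3        3/2 ]
[ 0   0      0  -4715/224 ]
det(A) = (-1)^0 * (6) * (-2) * (-56/3) * (-4715/224) = -4715  (0 row swaps -> sign +1)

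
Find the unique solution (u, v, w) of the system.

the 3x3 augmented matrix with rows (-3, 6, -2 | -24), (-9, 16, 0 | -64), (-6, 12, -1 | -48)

Forward elimination on [A|b]:
R2 <- R2 - (3)*R1:  [  0  -2   6   8 ]
R3 <- R3 - (2)*R1:  [ 0  0  3  0 ]
Row echelon form:
[ -3   6  -2  |  -24 ]
[  0  -2   6  |    8 ]
[  0   0   3  |    0 ]
Back-substitution:
w = (0) / 3 = 0
v = (8 - (6)*(0)) / -2 = -4
u = (-24 - (6)*(-4) - (-2)*(0)) / -3 = 0

(0, -4, 0)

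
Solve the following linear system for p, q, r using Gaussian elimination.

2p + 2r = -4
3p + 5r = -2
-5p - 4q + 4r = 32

Forward elimination on [A|b]:
R2 <- R2 - (3/2)*R1:  [ 0  0  2  4 ]
R3 <- R3 - (-5/2)*R1:  [  0  -4   9  22 ]
R2 <-> R3   (pivot in column 2 was zero)
[ 2   0  2  -4 ]
[ 0  -4  9  22 ]
[ 0   0  2   4 ]
Row echelon form:
[ 2   0  2  |  -4 ]
[ 0  -4  9  |  22 ]
[ 0   0  2  |   4 ]
Back-substitution:
r = (4) / 2 = 2
q = (22 - (9)*(2)) / -4 = -1
p = (-4 - (2)*(2)) / 2 = -4

(-4, -1, 2)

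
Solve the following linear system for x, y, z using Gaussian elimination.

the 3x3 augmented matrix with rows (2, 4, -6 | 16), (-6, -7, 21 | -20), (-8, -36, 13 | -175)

(1, 5, 1)

Forward elimination on [A|b]:
R2 <- R2 - (-3)*R1:  [  0   5   3  28 ]
R3 <- R3 - (-4)*R1:  [    0   -20   -11  -111 ]
R3 <- R3 - (-4)*R2:  [ 0  0  1  1 ]
Row echelon form:
[ 2  4  -6  |  16 ]
[ 0  5   3  |  28 ]
[ 0  0   1  |   1 ]
Back-substitution:
z = (1) / 1 = 1
y = (28 - (3)*(1)) / 5 = 5
x = (16 - (4)*(5) - (-6)*(1)) / 2 = 1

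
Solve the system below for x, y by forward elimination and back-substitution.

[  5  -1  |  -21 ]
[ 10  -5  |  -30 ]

Forward elimination on [A|b]:
R2 <- R2 - (2)*R1:  [  0  -3  12 ]
Row echelon form:
[ 5  -1  |  -21 ]
[ 0  -3  |   12 ]
Back-substitution:
y = (12) / -3 = -4
x = (-21 - (-1)*(-4)) / 5 = -5

(-5, -4)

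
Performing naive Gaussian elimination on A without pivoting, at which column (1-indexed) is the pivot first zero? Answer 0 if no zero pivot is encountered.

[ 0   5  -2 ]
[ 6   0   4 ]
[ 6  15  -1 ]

Naive forward elimination:
Pivot entry (1,1) is zero but row 2 has 6 in column 1 -> naive elimination stops; a row interchange (e.g. R1 <-> R2) would be required here.

first zero-pivot column = 1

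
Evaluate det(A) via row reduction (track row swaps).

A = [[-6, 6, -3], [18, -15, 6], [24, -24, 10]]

Forward elimination:
R2 <- R2 - (-3)*R1:  [  0   3  -3 ]
R3 <- R3 - (-4)*R1:  [  0   0  -2 ]
Upper-triangular form:
[ -6  6  -3 ]
[  0  3  -3 ]
[  0  0  -2 ]
det(A) = (-1)^0 * (-6) * (3) * (-2) = 36  (0 row swaps -> sign +1)

det(A) = 36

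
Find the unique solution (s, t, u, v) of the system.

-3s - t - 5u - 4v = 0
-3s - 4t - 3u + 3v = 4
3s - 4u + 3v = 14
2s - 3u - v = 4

(0, 2, -2, 2)

Forward elimination on [A|b]:
R2 <- R2 - (1)*R1:  [  0  -3   2   7   4 ]
R3 <- R3 - (-1)*R1:  [  0  -1  -9  -1  14 ]
R4 <- R4 - (-2/3)*R1:  [     0   -2/3  -19/3  -11/3      4 ]
R3 <- R3 - (1/3)*R2:  [     0      0  -29/3  -10/3   38/3 ]
R4 <- R4 - (2/9)*R2:  [     0      0  -61/9  -47/9   28/9 ]
R4 <- R4 - (61/87)*R3:  [       0        0        0  -251/87  -502/87 ]
Row echelon form:
[ -3  -1     -5       -4  |        0 ]
[  0  -3      2        7  |        4 ]
[  0   0  -29/3    -10/3  |     38/3 ]
[  0   0      0  -251/87  |  -502/87 ]
Back-substitution:
v = (-502/87) / (-251/87) = 2
u = (38/3 - (-10/3)*(2)) / (-29/3) = -2
t = (4 - (2)*(-2) - (7)*(2)) / -3 = 2
s = (0 - (-1)*(2) - (-5)*(-2) - (-4)*(2)) / -3 = 0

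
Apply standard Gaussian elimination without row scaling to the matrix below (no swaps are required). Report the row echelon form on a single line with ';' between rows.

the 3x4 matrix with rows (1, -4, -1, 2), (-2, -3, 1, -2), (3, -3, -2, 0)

REF = [1 -4 -1 2; 0 -11 -1 2; 0 0 2/11 -48/11]

Forward elimination:
R2 <- R2 - (-2)*R1:  [   0  -11   -1    2 ]
R3 <- R3 - (3)*R1:  [  0   9   1  -6 ]
R3 <- R3 - (-9/11)*R2:  [      0       0    2/11  -48/11 ]
Row echelon form:
[ 1   -4    -1       2 ]
[ 0  -11    -1       2 ]
[ 0    0  2/11  -48/11 ]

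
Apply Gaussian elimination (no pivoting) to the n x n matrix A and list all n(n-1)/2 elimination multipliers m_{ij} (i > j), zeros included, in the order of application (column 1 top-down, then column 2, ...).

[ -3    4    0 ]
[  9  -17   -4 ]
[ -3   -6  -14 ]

multipliers: -3, 1, 2

Forward elimination:
R2 <- R2 - (-3)*R1:  [  0  -5  -4 ]
R3 <- R3 - (1)*R1:  [   0  -10  -14 ]
R3 <- R3 - (2)*R2:  [  0   0  -6 ]
Multipliers (in order of application): m_{21} = -3, m_{31} = 1, m_{32} = 2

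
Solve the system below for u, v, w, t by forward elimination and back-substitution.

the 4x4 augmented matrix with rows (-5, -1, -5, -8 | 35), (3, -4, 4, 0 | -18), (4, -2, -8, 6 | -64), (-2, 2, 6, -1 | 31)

Forward elimination on [A|b]:
R2 <- R2 - (-3/5)*R1:  [     0  -23/5      1  -24/5      3 ]
R3 <- R3 - (-4/5)*R1:  [     0  -14/5    -12   -2/5    -36 ]
R4 <- R4 - (2/5)*R1:  [    0  12/5     8  11/5    17 ]
R3 <- R3 - (14/23)*R2:  [       0        0  -290/23    58/23  -870/23 ]
R4 <- R4 - (-12/23)*R2:  [      0       0  196/23   -7/23  427/23 ]
R4 <- R4 - (-98/145)*R3:  [   0    0    0  7/5   -7 ]
Row echelon form:
[ -5     -1       -5     -8  |       35 ]
[  0  -23/5        1  -24/5  |        3 ]
[  0      0  -290/23  58/23  |  -870/23 ]
[  0      0        0    7/5  |       -7 ]
Back-substitution:
t = (-7) / (7/5) = -5
w = (-870/23 - (58/23)*(-5)) / (-290/23) = 2
v = (3 - (1)*(2) - (-24/5)*(-5)) / (-23/5) = 5
u = (35 - (-1)*(5) - (-5)*(2) - (-8)*(-5)) / -5 = -2

(-2, 5, 2, -5)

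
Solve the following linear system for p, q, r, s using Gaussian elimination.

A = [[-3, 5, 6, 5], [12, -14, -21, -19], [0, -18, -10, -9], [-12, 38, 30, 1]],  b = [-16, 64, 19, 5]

Forward elimination on [A|b]:
R2 <- R2 - (-4)*R1:  [ 0  6  3  1  0 ]
R4 <- R4 - (4)*R1:  [   0   18    6  -19   69 ]
R3 <- R3 - (-3)*R2:  [  0   0  -1  -6  19 ]
R4 <- R4 - (3)*R2:  [   0    0   -3  -22   69 ]
R4 <- R4 - (3)*R3:  [  0   0   0  -4  12 ]
Row echelon form:
[ -3  5   6   5  |  -16 ]
[  0  6   3   1  |    0 ]
[  0  0  -1  -6  |   19 ]
[  0  0   0  -4  |   12 ]
Back-substitution:
s = (12) / -4 = -3
r = (19 - (-6)*(-3)) / -1 = -1
q = (0 - (3)*(-1) - (1)*(-3)) / 6 = 1
p = (-16 - (5)*(1) - (6)*(-1) - (5)*(-3)) / -3 = 0

(0, 1, -1, -3)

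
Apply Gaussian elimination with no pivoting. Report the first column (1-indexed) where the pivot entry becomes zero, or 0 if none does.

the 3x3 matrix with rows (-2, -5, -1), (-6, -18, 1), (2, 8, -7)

Naive forward elimination:
R2 <- R2 - (3)*R1:  [  0  -3   4 ]
R3 <- R3 - (-1)*R1:  [  0   3  -8 ]
R3 <- R3 - (-1)*R2:  [  0   0  -4 ]
All pivots nonzero; naive elimination completes without hitting a zero pivot.

first zero-pivot column = 0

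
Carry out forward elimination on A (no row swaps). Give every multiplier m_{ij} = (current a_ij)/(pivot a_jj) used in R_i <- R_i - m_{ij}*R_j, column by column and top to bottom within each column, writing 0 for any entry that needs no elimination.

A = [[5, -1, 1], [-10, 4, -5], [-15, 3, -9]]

multipliers: -2, -3, 0

Forward elimination:
R2 <- R2 - (-2)*R1:  [  0   2  -3 ]
R3 <- R3 - (-3)*R1:  [  0   0  -6 ]
R3: entry in column 2 is already 0 -> m_{32} = 0 (no row operation needed)
Multipliers (in order of application): m_{21} = -2, m_{31} = -3, m_{32} = 0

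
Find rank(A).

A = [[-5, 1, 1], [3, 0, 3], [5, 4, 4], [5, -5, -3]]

Row reduction:
R2 <- R2 - (-3/5)*R1:  [    0   3/5  18/5 ]
R3 <- R3 - (-1)*R1:  [ 0  5  5 ]
R4 <- R4 - (-1)*R1:  [  0  -4  -2 ]
R3 <- R3 - (25/3)*R2:  [   0    0  -25 ]
R4 <- R4 - (-20/3)*R2:  [  0   0  22 ]
R4 <- R4 - (-22/25)*R3:  [ 0  0  0 ]
Row echelon form:
[ -5    1     1 ]
[  0  3/5  18/5 ]
[  0    0   -25 ]
[  0    0     0 ]
Nonzero rows / pivot columns: 3

rank(A) = 3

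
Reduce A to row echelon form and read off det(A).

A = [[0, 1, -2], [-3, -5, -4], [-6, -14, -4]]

det(A) = -12

Forward elimination:
R1 <-> R2   (pivot in column 1 was zero)
[ -3   -5  -4 ]
[  0    1  -2 ]
[ -6  -14  -4 ]
R3 <- R3 - (2)*R1:  [  0  -4   4 ]
R3 <- R3 - (-4)*R2:  [  0   0  -4 ]
Upper-triangular form:
[ -3  -5  -4 ]
[  0   1  -2 ]
[  0   0  -4 ]
det(A) = (-1)^1 * (-3) * (1) * (-4) = -12  (1 row swap -> sign -1)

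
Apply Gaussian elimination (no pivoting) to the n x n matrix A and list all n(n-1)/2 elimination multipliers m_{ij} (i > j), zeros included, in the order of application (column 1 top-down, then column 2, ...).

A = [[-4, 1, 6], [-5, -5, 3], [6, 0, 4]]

Forward elimination:
R2 <- R2 - (5/4)*R1:  [     0  -25/4   -9/2 ]
R3 <- R3 - (-3/2)*R1:  [   0  3/2   13 ]
R3 <- R3 - (-6/25)*R2:  [      0       0  298/25 ]
Multipliers (in order of application): m_{21} = 5/4, m_{31} = -3/2, m_{32} = -6/25

multipliers: 5/4, -3/2, -6/25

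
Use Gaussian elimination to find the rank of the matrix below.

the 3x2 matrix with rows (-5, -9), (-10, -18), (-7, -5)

Row reduction:
R2 <- R2 - (2)*R1:  [ 0  0 ]
R3 <- R3 - (7/5)*R1:  [    0  38/5 ]
R2 <-> R3   (pivot in column 2 was zero)
[ -5    -9 ]
[  0  38/5 ]
[  0     0 ]
Row echelon form:
[ -5    -9 ]
[  0  38/5 ]
[  0     0 ]
Nonzero rows / pivot columns: 2

rank(A) = 2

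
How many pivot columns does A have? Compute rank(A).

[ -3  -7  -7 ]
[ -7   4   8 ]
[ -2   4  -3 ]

Row reduction:
R2 <- R2 - (7/3)*R1:  [    0  61/3  73/3 ]
R3 <- R3 - (2/3)*R1:  [    0  26/3   5/3 ]
R3 <- R3 - (26/61)*R2:  [       0        0  -531/61 ]
Row echelon form:
[ -3    -7       -7 ]
[  0  61/3     73/3 ]
[  0     0  -531/61 ]
Nonzero rows / pivot columns: 3

rank(A) = 3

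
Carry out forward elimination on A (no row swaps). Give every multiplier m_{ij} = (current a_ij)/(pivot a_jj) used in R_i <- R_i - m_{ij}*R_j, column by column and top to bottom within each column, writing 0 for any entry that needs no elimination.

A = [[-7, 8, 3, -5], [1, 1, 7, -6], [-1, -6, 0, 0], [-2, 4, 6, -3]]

Forward elimination:
R2 <- R2 - (-1/7)*R1:  [     0   15/7   52/7  -47/7 ]
R3 <- R3 - (1/7)*R1:  [     0  -50/7   -3/7    5/7 ]
R4 <- R4 - (2/7)*R1:  [     0   12/7   36/7  -11/7 ]
R3 <- R3 - (-10/3)*R2:  [     0      0   73/3  -65/3 ]
R4 <- R4 - (4/5)*R2:  [    0     0  -4/5  19/5 ]
R4 <- R4 - (-12/365)*R3:  [        0         0         0  1127/365 ]
Multipliers (in order of application): m_{21} = -1/7, m_{31} = 1/7, m_{41} = 2/7, m_{32} = -10/3, m_{42} = 4/5, m_{43} = -12/365

multipliers: -1/7, 1/7, 2/7, -10/3, 4/5, -12/365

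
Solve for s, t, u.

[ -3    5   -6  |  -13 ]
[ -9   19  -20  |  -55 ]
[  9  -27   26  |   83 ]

(0, -5, -2)

Forward elimination on [A|b]:
R2 <- R2 - (3)*R1:  [   0    4   -2  -16 ]
R3 <- R3 - (-3)*R1:  [   0  -12    8   44 ]
R3 <- R3 - (-3)*R2:  [  0   0   2  -4 ]
Row echelon form:
[ -3  5  -6  |  -13 ]
[  0  4  -2  |  -16 ]
[  0  0   2  |   -4 ]
Back-substitution:
u = (-4) / 2 = -2
t = (-16 - (-2)*(-2)) / 4 = -5
s = (-13 - (5)*(-5) - (-6)*(-2)) / -3 = 0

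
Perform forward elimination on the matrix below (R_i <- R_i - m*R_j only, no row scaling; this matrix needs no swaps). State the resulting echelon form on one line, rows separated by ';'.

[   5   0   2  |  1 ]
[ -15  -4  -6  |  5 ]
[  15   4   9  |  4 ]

Forward elimination:
R2 <- R2 - (-3)*R1:  [  0  -4   0   8 ]
R3 <- R3 - (3)*R1:  [ 0  4  3  1 ]
R3 <- R3 - (-1)*R2:  [ 0  0  3  9 ]
Row echelon form:
[ 5   0  2  |  1 ]
[ 0  -4  0  |  8 ]
[ 0   0  3  |  9 ]

REF = [5 0 2 1; 0 -4 0 8; 0 0 3 9]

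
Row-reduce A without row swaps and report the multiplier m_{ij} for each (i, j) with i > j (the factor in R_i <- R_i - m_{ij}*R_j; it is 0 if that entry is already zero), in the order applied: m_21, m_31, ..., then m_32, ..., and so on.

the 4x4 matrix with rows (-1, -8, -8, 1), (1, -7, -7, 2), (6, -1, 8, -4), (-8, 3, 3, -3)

Forward elimination:
R2 <- R2 - (-1)*R1:  [   0  -15  -15    3 ]
R3 <- R3 - (-6)*R1:  [   0  -49  -40    2 ]
R4 <- R4 - (8)*R1:  [   0   67   67  -11 ]
R3 <- R3 - (49/15)*R2:  [     0      0      9  -39/5 ]
R4 <- R4 - (-67/15)*R2:  [    0     0     0  12/5 ]
R4: entry in column 3 is already 0 -> m_{43} = 0 (no row operation needed)
Multipliers (in order of application): m_{21} = -1, m_{31} = -6, m_{41} = 8, m_{32} = 49/15, m_{42} = -67/15, m_{43} = 0

multipliers: -1, -6, 8, 49/15, -67/15, 0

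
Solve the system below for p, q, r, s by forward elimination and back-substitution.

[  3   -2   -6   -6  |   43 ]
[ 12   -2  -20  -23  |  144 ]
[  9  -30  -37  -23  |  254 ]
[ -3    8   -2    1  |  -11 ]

Forward elimination on [A|b]:
R2 <- R2 - (4)*R1:  [   0    6    4    1  -28 ]
R3 <- R3 - (3)*R1:  [   0  -24  -19   -5  125 ]
R4 <- R4 - (-1)*R1:  [  0   6  -8  -5  32 ]
R3 <- R3 - (-4)*R2:  [  0   0  -3  -1  13 ]
R4 <- R4 - (1)*R2:  [   0    0  -12   -6   60 ]
R4 <- R4 - (4)*R3:  [  0   0   0  -2   8 ]
Row echelon form:
[ 3  -2  -6  -6  |   43 ]
[ 0   6   4   1  |  -28 ]
[ 0   0  -3  -1  |   13 ]
[ 0   0   0  -2  |    8 ]
Back-substitution:
s = (8) / -2 = -4
r = (13 - (-1)*(-4)) / -3 = -3
q = (-28 - (4)*(-3) - (1)*(-4)) / 6 = -2
p = (43 - (-2)*(-2) - (-6)*(-3) - (-6)*(-4)) / 3 = -1

(-1, -2, -3, -4)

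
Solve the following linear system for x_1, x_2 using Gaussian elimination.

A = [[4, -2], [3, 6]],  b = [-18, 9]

(-3, 3)

Forward elimination on [A|b]:
R2 <- R2 - (3/4)*R1:  [    0  15/2  45/2 ]
Row echelon form:
[ 4    -2  |   -18 ]
[ 0  15/2  |  45/2 ]
Back-substitution:
x_2 = (45/2) / (15/2) = 3
x_1 = (-18 - (-2)*(3)) / 4 = -3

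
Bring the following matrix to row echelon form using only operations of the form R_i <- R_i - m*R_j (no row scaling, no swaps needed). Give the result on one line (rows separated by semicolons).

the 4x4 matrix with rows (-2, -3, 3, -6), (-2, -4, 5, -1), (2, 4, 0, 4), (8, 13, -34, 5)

Forward elimination:
R2 <- R2 - (1)*R1:  [  0  -1   2   5 ]
R3 <- R3 - (-1)*R1:  [  0   1   3  -2 ]
R4 <- R4 - (-4)*R1:  [   0    1  -22  -19 ]
R3 <- R3 - (-1)*R2:  [ 0  0  5  3 ]
R4 <- R4 - (-1)*R2:  [   0    0  -20  -14 ]
R4 <- R4 - (-4)*R3:  [  0   0   0  -2 ]
Row echelon form:
[ -2  -3  3  -6 ]
[  0  -1  2   5 ]
[  0   0  5   3 ]
[  0   0  0  -2 ]

REF = [-2 -3 3 -6; 0 -1 2 5; 0 0 5 3; 0 0 0 -2]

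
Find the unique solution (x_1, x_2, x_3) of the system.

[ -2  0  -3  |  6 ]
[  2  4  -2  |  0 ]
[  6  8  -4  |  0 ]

(0, -1, -2)

Forward elimination on [A|b]:
R2 <- R2 - (-1)*R1:  [  0   4  -5   6 ]
R3 <- R3 - (-3)*R1:  [   0    8  -13   18 ]
R3 <- R3 - (2)*R2:  [  0   0  -3   6 ]
Row echelon form:
[ -2  0  -3  |  6 ]
[  0  4  -5  |  6 ]
[  0  0  -3  |  6 ]
Back-substitution:
x_3 = (6) / -3 = -2
x_2 = (6 - (-5)*(-2)) / 4 = -1
x_1 = (6 - (-3)*(-2)) / -2 = 0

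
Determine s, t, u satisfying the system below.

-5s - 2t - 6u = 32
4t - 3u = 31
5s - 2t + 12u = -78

(-2, 4, -5)

Forward elimination on [A|b]:
R3 <- R3 - (-1)*R1:  [   0   -4    6  -46 ]
R3 <- R3 - (-1)*R2:  [   0    0    3  -15 ]
Row echelon form:
[ -5  -2  -6  |   32 ]
[  0   4  -3  |   31 ]
[  0   0   3  |  -15 ]
Back-substitution:
u = (-15) / 3 = -5
t = (31 - (-3)*(-5)) / 4 = 4
s = (32 - (-2)*(4) - (-6)*(-5)) / -5 = -2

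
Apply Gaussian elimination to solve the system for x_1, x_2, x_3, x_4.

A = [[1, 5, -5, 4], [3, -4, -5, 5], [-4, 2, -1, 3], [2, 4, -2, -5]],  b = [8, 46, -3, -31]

Forward elimination on [A|b]:
R2 <- R2 - (3)*R1:  [   0  -19   10   -7   22 ]
R3 <- R3 - (-4)*R1:  [   0   22  -21   19   29 ]
R4 <- R4 - (2)*R1:  [   0   -6    8  -13  -47 ]
R3 <- R3 - (-22/19)*R2:  [       0        0  -179/19   207/19  1035/19 ]
R4 <- R4 - (6/19)*R2:  [        0         0     92/19   -205/19  -1025/19 ]
R4 <- R4 - (-92/179)*R3:  [         0          0          0   -929/179  -4645/179 ]
Row echelon form:
[ 1    5       -5         4  |          8 ]
[ 0  -19       10        -7  |         22 ]
[ 0    0  -179/19    207/19  |    1035/19 ]
[ 0    0        0  -929/179  |  -4645/179 ]
Back-substitution:
x_4 = (-4645/179) / (-929/179) = 5
x_3 = (1035/19 - (207/19)*(5)) / (-179/19) = 0
x_2 = (22 - (10)*(0) - (-7)*(5)) / -19 = -3
x_1 = (8 - (5)*(-3) - (-5)*(0) - (4)*(5)) / 1 = 3

(3, -3, 0, 5)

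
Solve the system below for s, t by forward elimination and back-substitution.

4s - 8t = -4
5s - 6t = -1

Forward elimination on [A|b]:
R2 <- R2 - (5/4)*R1:  [ 0  4  4 ]
Row echelon form:
[ 4  -8  |  -4 ]
[ 0   4  |   4 ]
Back-substitution:
t = (4) / 4 = 1
s = (-4 - (-8)*(1)) / 4 = 1

(1, 1)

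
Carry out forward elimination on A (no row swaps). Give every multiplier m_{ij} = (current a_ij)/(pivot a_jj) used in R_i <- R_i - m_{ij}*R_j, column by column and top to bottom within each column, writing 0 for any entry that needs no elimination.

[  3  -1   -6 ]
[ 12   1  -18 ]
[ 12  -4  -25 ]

multipliers: 4, 4, 0

Forward elimination:
R2 <- R2 - (4)*R1:  [ 0  5  6 ]
R3 <- R3 - (4)*R1:  [  0   0  -1 ]
R3: entry in column 2 is already 0 -> m_{32} = 0 (no row operation needed)
Multipliers (in order of application): m_{21} = 4, m_{31} = 4, m_{32} = 0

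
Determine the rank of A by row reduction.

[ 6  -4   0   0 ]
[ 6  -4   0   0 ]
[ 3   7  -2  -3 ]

Row reduction:
R2 <- R2 - (1)*R1:  [ 0  0  0  0 ]
R3 <- R3 - (1/2)*R1:  [  0   9  -2  -3 ]
R2 <-> R3   (pivot in column 2 was zero)
[ 6  -4   0   0 ]
[ 0   9  -2  -3 ]
[ 0   0   0   0 ]
Row echelon form:
[ 6  -4   0   0 ]
[ 0   9  -2  -3 ]
[ 0   0   0   0 ]
Nonzero rows / pivot columns: 2

rank(A) = 2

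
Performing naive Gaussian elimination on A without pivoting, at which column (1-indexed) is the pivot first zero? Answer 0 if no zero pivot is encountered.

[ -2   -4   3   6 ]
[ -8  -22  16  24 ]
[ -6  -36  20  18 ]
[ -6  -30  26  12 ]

Naive forward elimination:
R2 <- R2 - (4)*R1:  [  0  -6   4   0 ]
R3 <- R3 - (3)*R1:  [   0  -24   11    0 ]
R4 <- R4 - (3)*R1:  [   0  -18   17   -6 ]
R3 <- R3 - (4)*R2:  [  0   0  -5   0 ]
R4 <- R4 - (3)*R2:  [  0   0   5  -6 ]
R4 <- R4 - (-1)*R3:  [  0   0   0  -6 ]
All pivots nonzero; naive elimination completes without hitting a zero pivot.

first zero-pivot column = 0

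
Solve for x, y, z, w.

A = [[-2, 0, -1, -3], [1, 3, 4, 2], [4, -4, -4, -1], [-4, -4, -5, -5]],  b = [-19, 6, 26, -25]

Forward elimination on [A|b]:
R2 <- R2 - (-1/2)*R1:  [    0     3   7/2   1/2  -7/2 ]
R3 <- R3 - (-2)*R1:  [   0   -4   -6   -7  -12 ]
R4 <- R4 - (2)*R1:  [  0  -4  -3   1  13 ]
R3 <- R3 - (-4/3)*R2:  [     0      0   -4/3  -19/3  -50/3 ]
R4 <- R4 - (-4/3)*R2:  [    0     0   5/3   5/3  25/3 ]
R4 <- R4 - (-5/4)*R3:  [     0      0      0  -25/4  -25/2 ]
Row echelon form:
[ -2  0    -1     -3  |    -19 ]
[  0  3   7/2    1/2  |   -7/2 ]
[  0  0  -4/3  -19/3  |  -50/3 ]
[  0  0     0  -25/4  |  -25/2 ]
Back-substitution:
w = (-25/2) / (-25/4) = 2
z = (-50/3 - (-19/3)*(2)) / (-4/3) = 3
y = (-7/2 - (7/2)*(3) - (1/2)*(2)) / 3 = -5
x = (-19 - (-1)*(3) - (-3)*(2)) / -2 = 5

(5, -5, 3, 2)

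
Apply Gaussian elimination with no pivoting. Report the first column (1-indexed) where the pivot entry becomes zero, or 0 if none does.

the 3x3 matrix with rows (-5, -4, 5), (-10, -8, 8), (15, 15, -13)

first zero-pivot column = 2

Naive forward elimination:
R2 <- R2 - (2)*R1:  [  0   0  -2 ]
R3 <- R3 - (-3)*R1:  [ 0  3  2 ]
Matrix at this point:
[ -5  -4   5 ]
[  0   0  -2 ]
[  0   3   2 ]
Pivot entry (2,2) is zero but row 3 has 3 in column 2 -> naive elimination stops; a row interchange (e.g. R2 <-> R3) would be required here.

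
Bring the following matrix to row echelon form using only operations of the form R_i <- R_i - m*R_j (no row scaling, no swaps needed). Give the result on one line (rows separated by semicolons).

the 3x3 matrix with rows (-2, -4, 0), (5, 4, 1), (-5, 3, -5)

REF = [-2 -4 0; 0 -6 1; 0 0 -17/6]

Forward elimination:
R2 <- R2 - (-5/2)*R1:  [  0  -6   1 ]
R3 <- R3 - (5/2)*R1:  [  0  13  -5 ]
R3 <- R3 - (-13/6)*R2:  [     0      0  -17/6 ]
Row echelon form:
[ -2  -4      0 ]
[  0  -6      1 ]
[  0   0  -17/6 ]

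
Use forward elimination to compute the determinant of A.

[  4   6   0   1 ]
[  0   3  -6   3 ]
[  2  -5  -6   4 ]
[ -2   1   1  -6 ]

det(A) = 1266

Forward elimination:
R3 <- R3 - (1/2)*R1:  [   0   -8   -6  7/2 ]
R4 <- R4 - (-1/2)*R1:  [     0      4      1  -11/2 ]
R3 <- R3 - (-8/3)*R2:  [    0     0   -22  23/2 ]
R4 <- R4 - (4/3)*R2:  [     0      0      9  -19/2 ]
R4 <- R4 - (-9/22)*R3:  [       0        0        0  -211/44 ]
Upper-triangular form:
[ 4  6    0        1 ]
[ 0  3   -6        3 ]
[ 0  0  -22     23/2 ]
[ 0  0    0  -211/44 ]
det(A) = (-1)^0 * (4) * (3) * (-22) * (-211/44) = 1266  (0 row swaps -> sign +1)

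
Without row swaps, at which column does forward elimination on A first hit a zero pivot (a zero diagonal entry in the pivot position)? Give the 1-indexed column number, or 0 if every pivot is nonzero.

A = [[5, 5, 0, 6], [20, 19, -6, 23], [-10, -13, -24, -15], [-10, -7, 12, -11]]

Naive forward elimination:
R2 <- R2 - (4)*R1:  [  0  -1  -6  -1 ]
R3 <- R3 - (-2)*R1:  [   0   -3  -24   -3 ]
R4 <- R4 - (-2)*R1:  [  0   3  12   1 ]
R3 <- R3 - (3)*R2:  [  0   0  -6   0 ]
R4 <- R4 - (-3)*R2:  [  0   0  -6  -2 ]
R4 <- R4 - (1)*R3:  [  0   0   0  -2 ]
All pivots nonzero; naive elimination completes without hitting a zero pivot.

first zero-pivot column = 0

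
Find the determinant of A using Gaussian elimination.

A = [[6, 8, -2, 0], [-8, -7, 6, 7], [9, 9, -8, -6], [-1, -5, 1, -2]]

det(A) = -226

Forward elimination:
R2 <- R2 - (-4/3)*R1:  [    0  11/3  10/3     7 ]
R3 <- R3 - (3/2)*R1:  [  0  -3  -5  -6 ]
R4 <- R4 - (-1/6)*R1:  [     0  -11/3    2/3     -2 ]
R3 <- R3 - (-9/11)*R2:  [      0       0  -25/11   -3/11 ]
R4 <- R4 - (-1)*R2:  [ 0  0  4  5 ]
R4 <- R4 - (-44/25)*R3:  [      0       0       0  113/25 ]
Upper-triangular form:
[ 6     8      -2       0 ]
[ 0  11/3    10/3       7 ]
[ 0     0  -25/11   -3/11 ]
[ 0     0       0  113/25 ]
det(A) = (-1)^0 * (6) * (11/3) * (-25/11) * (113/25) = -226  (0 row swaps -> sign +1)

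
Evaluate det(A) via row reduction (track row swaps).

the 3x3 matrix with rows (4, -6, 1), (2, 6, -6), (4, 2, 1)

Forward elimination:
R2 <- R2 - (1/2)*R1:  [     0      9  -13/2 ]
R3 <- R3 - (1)*R1:  [ 0  8  0 ]
R3 <- R3 - (8/9)*R2:  [    0     0  52/9 ]
Upper-triangular form:
[ 4  -6      1 ]
[ 0   9  -13/2 ]
[ 0   0   52/9 ]
det(A) = (-1)^0 * (4) * (9) * (52/9) = 208  (0 row swaps -> sign +1)

det(A) = 208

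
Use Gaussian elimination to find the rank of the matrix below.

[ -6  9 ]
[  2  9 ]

rank(A) = 2

Row reduction:
R2 <- R2 - (-1/3)*R1:  [  0  12 ]
Row echelon form:
[ -6   9 ]
[  0  12 ]
Nonzero rows / pivot columns: 2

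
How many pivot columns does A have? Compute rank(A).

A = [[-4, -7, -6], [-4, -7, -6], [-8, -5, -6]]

rank(A) = 2

Row reduction:
R2 <- R2 - (1)*R1:  [ 0  0  0 ]
R3 <- R3 - (2)*R1:  [ 0  9  6 ]
R2 <-> R3   (pivot in column 2 was zero)
[ -4  -7  -6 ]
[  0   9   6 ]
[  0   0   0 ]
Row echelon form:
[ -4  -7  -6 ]
[  0   9   6 ]
[  0   0   0 ]
Nonzero rows / pivot columns: 2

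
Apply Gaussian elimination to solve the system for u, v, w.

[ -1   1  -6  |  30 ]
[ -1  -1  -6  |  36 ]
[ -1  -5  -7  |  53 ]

(-3, -3, -5)

Forward elimination on [A|b]:
R2 <- R2 - (1)*R1:  [  0  -2   0   6 ]
R3 <- R3 - (1)*R1:  [  0  -6  -1  23 ]
R3 <- R3 - (3)*R2:  [  0   0  -1   5 ]
Row echelon form:
[ -1   1  -6  |  30 ]
[  0  -2   0  |   6 ]
[  0   0  -1  |   5 ]
Back-substitution:
w = (5) / -1 = -5
v = (6) / -2 = -3
u = (30 - (1)*(-3) - (-6)*(-5)) / -1 = -3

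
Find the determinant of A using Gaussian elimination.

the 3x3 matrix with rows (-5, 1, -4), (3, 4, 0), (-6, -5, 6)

det(A) = -174

Forward elimination:
R2 <- R2 - (-3/5)*R1:  [     0   23/5  -12/5 ]
R3 <- R3 - (6/5)*R1:  [     0  -31/5   54/5 ]
R3 <- R3 - (-31/23)*R2:  [      0       0  174/23 ]
Upper-triangular form:
[ -5     1      -4 ]
[  0  23/5   -12/5 ]
[  0     0  174/23 ]
det(A) = (-1)^0 * (-5) * (23/5) * (174/23) = -174  (0 row swaps -> sign +1)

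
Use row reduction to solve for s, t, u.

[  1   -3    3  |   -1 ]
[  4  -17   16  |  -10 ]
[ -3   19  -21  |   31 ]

Forward elimination on [A|b]:
R2 <- R2 - (4)*R1:  [  0  -5   4  -6 ]
R3 <- R3 - (-3)*R1:  [   0   10  -12   28 ]
R3 <- R3 - (-2)*R2:  [  0   0  -4  16 ]
Row echelon form:
[ 1  -3   3  |  -1 ]
[ 0  -5   4  |  -6 ]
[ 0   0  -4  |  16 ]
Back-substitution:
u = (16) / -4 = -4
t = (-6 - (4)*(-4)) / -5 = -2
s = (-1 - (-3)*(-2) - (3)*(-4)) / 1 = 5

(5, -2, -4)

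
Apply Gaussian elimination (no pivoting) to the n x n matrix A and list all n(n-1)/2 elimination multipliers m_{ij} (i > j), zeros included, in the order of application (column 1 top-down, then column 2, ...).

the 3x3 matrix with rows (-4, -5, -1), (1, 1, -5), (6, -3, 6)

Forward elimination:
R2 <- R2 - (-1/4)*R1:  [     0   -1/4  -21/4 ]
R3 <- R3 - (-3/2)*R1:  [     0  -21/2    9/2 ]
R3 <- R3 - (42)*R2:  [   0    0  225 ]
Multipliers (in order of application): m_{21} = -1/4, m_{31} = -3/2, m_{32} = 42

multipliers: -1/4, -3/2, 42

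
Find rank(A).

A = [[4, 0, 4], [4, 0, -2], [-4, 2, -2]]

rank(A) = 3

Row reduction:
R2 <- R2 - (1)*R1:  [  0   0  -6 ]
R3 <- R3 - (-1)*R1:  [ 0  2  2 ]
R2 <-> R3   (pivot in column 2 was zero)
[ 4  0   4 ]
[ 0  2   2 ]
[ 0  0  -6 ]
Row echelon form:
[ 4  0   4 ]
[ 0  2   2 ]
[ 0  0  -6 ]
Nonzero rows / pivot columns: 3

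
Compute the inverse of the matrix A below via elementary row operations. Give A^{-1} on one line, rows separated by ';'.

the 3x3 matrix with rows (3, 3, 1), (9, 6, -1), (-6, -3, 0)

inverse = [-1/6 -1/6 -1/2; 1/3 1/3 2/3; 1/2 -1/2 -1/2]

Gauss-Jordan on [A | I]:
R1 <- (1/3)*R1:  [   1    1  1/3  |  1/3    0    0 ]
R2 <- R2 - (9)*R1:  [  0  -3  -4  |  -3   1   0 ]
R3 <- R3 - (-6)*R1:  [ 0  3  2  |  2  0  1 ]
R2 <- (1/-3)*R2:  [    0     1   4/3  |     1  -1/3     0 ]
R1 <- R1 - (1)*R2:  [    1     0    -1  |  -2/3   1/3     0 ]
R3 <- R3 - (3)*R2:  [  0   0  -2  |  -1   1   1 ]
R3 <- (1/-2)*R3:  [    0     0     1  |   1/2  -1/2  -1/2 ]
R1 <- R1 - (-1)*R3:  [    1     0     0  |  -1/6  -1/6  -1/2 ]
R2 <- R2 - (4/3)*R3:  [   0    1    0  |  1/3  1/3  2/3 ]
Right block of [I | A^{-1}] is the inverse:
[ -1/6  -1/6  -1/2 ]
[  1/3   1/3   2/3 ]
[  1/2  -1/2  -1/2 ]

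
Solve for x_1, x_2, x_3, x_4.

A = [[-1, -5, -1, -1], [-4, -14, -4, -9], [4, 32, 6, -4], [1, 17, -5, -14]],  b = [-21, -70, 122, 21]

Forward elimination on [A|b]:
R2 <- R2 - (4)*R1:  [  0   6   0  -5  14 ]
R3 <- R3 - (-4)*R1:  [  0  12   2  -8  38 ]
R4 <- R4 - (-1)*R1:  [   0   12   -6  -15    0 ]
R3 <- R3 - (2)*R2:  [  0   0   2   2  10 ]
R4 <- R4 - (2)*R2:  [   0    0   -6   -5  -28 ]
R4 <- R4 - (-3)*R3:  [ 0  0  0  1  2 ]
Row echelon form:
[ -1  -5  -1  -1  |  -21 ]
[  0   6   0  -5  |   14 ]
[  0   0   2   2  |   10 ]
[  0   0   0   1  |    2 ]
Back-substitution:
x_4 = (2) / 1 = 2
x_3 = (10 - (2)*(2)) / 2 = 3
x_2 = (14 - (-5)*(2)) / 6 = 4
x_1 = (-21 - (-5)*(4) - (-1)*(3) - (-1)*(2)) / -1 = -4

(-4, 4, 3, 2)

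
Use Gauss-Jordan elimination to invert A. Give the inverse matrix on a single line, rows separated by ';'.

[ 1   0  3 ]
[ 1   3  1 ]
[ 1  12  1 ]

inverse = [-1/2 2 -1/2; 0 -1/9 1/9; 1/2 -2/3 1/6]

Gauss-Jordan on [A | I]:
R2 <- R2 - (1)*R1:  [  0   3  -2  |  -1   1   0 ]
R3 <- R3 - (1)*R1:  [  0  12  -2  |  -1   0   1 ]
R2 <- (1/3)*R2:  [    0     1  -2/3  |  -1/3   1/3     0 ]
R3 <- R3 - (12)*R2:  [  0   0   6  |   3  -4   1 ]
R3 <- (1/6)*R3:  [    0     0     1  |   1/2  -2/3   1/6 ]
R1 <- R1 - (3)*R3:  [    1     0     0  |  -1/2     2  -1/2 ]
R2 <- R2 - (-2/3)*R3:  [    0     1     0  |     0  -1/9   1/9 ]
Right block of [I | A^{-1}] is the inverse:
[ -1/2     2  -1/2 ]
[    0  -1/9   1/9 ]
[  1/2  -2/3   1/6 ]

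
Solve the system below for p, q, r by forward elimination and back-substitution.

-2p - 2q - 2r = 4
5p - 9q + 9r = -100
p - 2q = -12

Forward elimination on [A|b]:
R2 <- R2 - (-5/2)*R1:  [   0  -14    4  -90 ]
R3 <- R3 - (-1/2)*R1:  [   0   -3   -1  -10 ]
R3 <- R3 - (3/14)*R2:  [     0      0  -13/7   65/7 ]
Row echelon form:
[ -2   -2     -2  |     4 ]
[  0  -14      4  |   -90 ]
[  0    0  -13/7  |  65/7 ]
Back-substitution:
r = (65/7) / (-13/7) = -5
q = (-90 - (4)*(-5)) / -14 = 5
p = (4 - (-2)*(5) - (-2)*(-5)) / -2 = -2

(-2, 5, -5)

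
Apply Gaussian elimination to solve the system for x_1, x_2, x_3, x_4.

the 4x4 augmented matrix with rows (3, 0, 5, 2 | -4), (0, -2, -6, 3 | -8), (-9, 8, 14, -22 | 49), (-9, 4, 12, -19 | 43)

Forward elimination on [A|b]:
R3 <- R3 - (-3)*R1:  [   0    8   29  -16   37 ]
R4 <- R4 - (-3)*R1:  [   0    4   27  -13   31 ]
R3 <- R3 - (-4)*R2:  [  0   0   5  -4   5 ]
R4 <- R4 - (-2)*R2:  [  0   0  15  -7  15 ]
R4 <- R4 - (3)*R3:  [ 0  0  0  5  0 ]
Row echelon form:
[ 3   0   5   2  |  -4 ]
[ 0  -2  -6   3  |  -8 ]
[ 0   0   5  -4  |   5 ]
[ 0   0   0   5  |   0 ]
Back-substitution:
x_4 = (0) / 5 = 0
x_3 = (5 - (-4)*(0)) / 5 = 1
x_2 = (-8 - (-6)*(1) - (3)*(0)) / -2 = 1
x_1 = (-4 - (5)*(1) - (2)*(0)) / 3 = -3

(-3, 1, 1, 0)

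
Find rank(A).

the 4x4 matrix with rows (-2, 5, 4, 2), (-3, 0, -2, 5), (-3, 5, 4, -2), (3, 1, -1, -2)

rank(A) = 4

Row reduction:
R2 <- R2 - (3/2)*R1:  [     0  -15/2     -8      2 ]
R3 <- R3 - (3/2)*R1:  [    0  -5/2    -2    -5 ]
R4 <- R4 - (-3/2)*R1:  [    0  17/2     5     1 ]
R3 <- R3 - (1/3)*R2:  [     0      0    2/3  -17/3 ]
R4 <- R4 - (-17/15)*R2:  [      0       0  -61/15   49/15 ]
R4 <- R4 - (-61/10)*R3:  [       0        0        0  -313/10 ]
Row echelon form:
[ -2      5    4        2 ]
[  0  -15/2   -8        2 ]
[  0      0  2/3    -17/3 ]
[  0      0    0  -313/10 ]
Nonzero rows / pivot columns: 4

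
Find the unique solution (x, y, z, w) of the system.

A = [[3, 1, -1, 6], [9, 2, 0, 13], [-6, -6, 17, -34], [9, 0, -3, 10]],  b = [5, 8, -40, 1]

Forward elimination on [A|b]:
R2 <- R2 - (3)*R1:  [  0  -1   3  -5  -7 ]
R3 <- R3 - (-2)*R1:  [   0   -4   15  -22  -30 ]
R4 <- R4 - (3)*R1:  [   0   -3    0   -8  -14 ]
R3 <- R3 - (4)*R2:  [  0   0   3  -2  -2 ]
R4 <- R4 - (3)*R2:  [  0   0  -9   7   7 ]
R4 <- R4 - (-3)*R3:  [ 0  0  0  1  1 ]
Row echelon form:
[ 3   1  -1   6  |   5 ]
[ 0  -1   3  -5  |  -7 ]
[ 0   0   3  -2  |  -2 ]
[ 0   0   0   1  |   1 ]
Back-substitution:
w = (1) / 1 = 1
z = (-2 - (-2)*(1)) / 3 = 0
y = (-7 - (3)*(0) - (-5)*(1)) / -1 = 2
x = (5 - (1)*(2) - (-1)*(0) - (6)*(1)) / 3 = -1

(-1, 2, 0, 1)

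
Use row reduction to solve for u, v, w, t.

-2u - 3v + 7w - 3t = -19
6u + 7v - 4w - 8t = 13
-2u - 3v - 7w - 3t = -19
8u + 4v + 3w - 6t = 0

Forward elimination on [A|b]:
R2 <- R2 - (-3)*R1:  [   0   -2   17  -17  -44 ]
R3 <- R3 - (1)*R1:  [   0    0  -14    0    0 ]
R4 <- R4 - (-4)*R1:  [   0   -8   31  -18  -76 ]
R4 <- R4 - (4)*R2:  [   0    0  -37   50  100 ]
R4 <- R4 - (37/14)*R3:  [   0    0    0   50  100 ]
Row echelon form:
[ -2  -3    7   -3  |  -19 ]
[  0  -2   17  -17  |  -44 ]
[  0   0  -14    0  |    0 ]
[  0   0    0   50  |  100 ]
Back-substitution:
t = (100) / 50 = 2
w = (0) / -14 = 0
v = (-44 - (17)*(0) - (-17)*(2)) / -2 = 5
u = (-19 - (-3)*(5) - (7)*(0) - (-3)*(2)) / -2 = -1

(-1, 5, 0, 2)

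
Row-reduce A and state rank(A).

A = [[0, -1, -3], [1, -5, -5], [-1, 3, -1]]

rank(A) = 2

Row reduction:
R1 <-> R2   (pivot in column 1 was zero)
[  1  -5  -5 ]
[  0  -1  -3 ]
[ -1   3  -1 ]
R3 <- R3 - (-1)*R1:  [  0  -2  -6 ]
R3 <- R3 - (2)*R2:  [ 0  0  0 ]
Row echelon form:
[ 1  -5  -5 ]
[ 0  -1  -3 ]
[ 0   0   0 ]
Nonzero rows / pivot columns: 2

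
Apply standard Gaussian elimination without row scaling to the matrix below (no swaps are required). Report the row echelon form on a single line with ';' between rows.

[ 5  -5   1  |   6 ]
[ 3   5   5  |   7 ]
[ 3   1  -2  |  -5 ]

Forward elimination:
R2 <- R2 - (3/5)*R1:  [    0     8  22/5  17/5 ]
R3 <- R3 - (3/5)*R1:  [     0      4  -13/5  -43/5 ]
R3 <- R3 - (1/2)*R2:  [       0        0    -24/5  -103/10 ]
Row echelon form:
[ 5  -5      1  |        6 ]
[ 0   8   22/5  |     17/5 ]
[ 0   0  -24/5  |  -103/10 ]

REF = [5 -5 1 6; 0 8 22/5 17/5; 0 0 -24/5 -103/10]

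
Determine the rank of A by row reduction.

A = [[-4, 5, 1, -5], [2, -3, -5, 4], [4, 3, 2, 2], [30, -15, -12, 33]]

Row reduction:
R2 <- R2 - (-1/2)*R1:  [    0  -1/2  -9/2   3/2 ]
R3 <- R3 - (-1)*R1:  [  0   8   3  -3 ]
R4 <- R4 - (-15/2)*R1:  [    0  45/2  -9/2  -9/2 ]
R3 <- R3 - (-16)*R2:  [   0    0  -69   21 ]
R4 <- R4 - (-45)*R2:  [    0     0  -207    63 ]
R4 <- R4 - (3)*R3:  [ 0  0  0  0 ]
Row echelon form:
[ -4     5     1   -5 ]
[  0  -1/2  -9/2  3/2 ]
[  0     0   -69   21 ]
[  0     0     0    0 ]
Nonzero rows / pivot columns: 3

rank(A) = 3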